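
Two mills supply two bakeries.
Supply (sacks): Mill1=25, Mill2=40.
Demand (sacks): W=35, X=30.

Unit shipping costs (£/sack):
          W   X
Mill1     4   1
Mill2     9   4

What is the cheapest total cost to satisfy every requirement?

A cheapest plan:
  Mill1–W: 25 sacks
  Mill2–W: 10 sacks
  Mill2–X: 30 sacks
Total cost = £310.

310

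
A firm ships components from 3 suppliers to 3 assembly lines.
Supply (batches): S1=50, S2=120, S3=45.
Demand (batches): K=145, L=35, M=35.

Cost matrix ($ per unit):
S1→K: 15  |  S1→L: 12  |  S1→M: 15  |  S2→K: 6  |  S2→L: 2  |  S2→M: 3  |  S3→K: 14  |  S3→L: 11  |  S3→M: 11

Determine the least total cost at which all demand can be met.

An optimal shipping plan:
  S1–K: 50 × $15 = $750
  S2–K: 50 × $6 = $300
  S2–L: 35 × $2 = $70
  S2–M: 35 × $3 = $105
  S3–K: 45 × $14 = $630
Total = 750 + 300 + 70 + 105 + 630 = $1855.

1855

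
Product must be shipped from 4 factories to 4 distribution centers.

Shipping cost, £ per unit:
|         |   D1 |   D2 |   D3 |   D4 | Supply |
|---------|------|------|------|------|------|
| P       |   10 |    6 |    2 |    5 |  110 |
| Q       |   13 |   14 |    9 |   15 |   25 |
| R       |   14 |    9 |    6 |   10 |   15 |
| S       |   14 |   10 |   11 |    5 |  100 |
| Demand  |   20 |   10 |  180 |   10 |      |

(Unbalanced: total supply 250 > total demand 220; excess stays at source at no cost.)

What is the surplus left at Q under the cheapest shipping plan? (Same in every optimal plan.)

An optimal plan:
  P–D3: 110 pallets
  Q–D3: 25 pallets
  R–D3: 15 pallets
  S–D1: 20 pallets
  S–D2: 10 pallets
  S–D3: 30 pallets
  S–D4: 10 pallets
Total cost = £1295.
Q ships 25 of its 25, leaving 0.

0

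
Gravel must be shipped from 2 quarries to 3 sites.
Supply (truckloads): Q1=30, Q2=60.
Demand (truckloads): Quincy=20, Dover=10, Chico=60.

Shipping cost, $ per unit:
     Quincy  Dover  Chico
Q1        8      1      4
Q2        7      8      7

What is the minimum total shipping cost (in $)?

One minimum-cost allocation:
  Q1 to Dover: 10 × $1 = $10
  Q1 to Chico: 20 × $4 = $80
  Q2 to Quincy: 20 × $7 = $140
  Q2 to Chico: 40 × $7 = $280
Total = 10 + 80 + 140 + 280 = $510.
(Supply check: Q1 ships 30; Q2 ships 60.)

510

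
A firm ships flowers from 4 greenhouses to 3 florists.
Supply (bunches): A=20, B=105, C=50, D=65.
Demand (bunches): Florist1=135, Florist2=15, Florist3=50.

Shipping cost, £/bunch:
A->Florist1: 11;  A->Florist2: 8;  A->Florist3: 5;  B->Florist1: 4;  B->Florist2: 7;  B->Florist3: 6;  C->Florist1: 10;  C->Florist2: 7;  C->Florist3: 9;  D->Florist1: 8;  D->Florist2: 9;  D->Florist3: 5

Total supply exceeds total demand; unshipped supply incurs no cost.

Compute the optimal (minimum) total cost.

Optimal allocation:
  A->Florist3: 20 × £5 = £100
  B->Florist1: 105 × £4 = £420
  C->Florist2: 15 × £7 = £105
  D->Florist1: 30 × £8 = £240
  D->Florist3: 30 × £5 = £150
Total = 100 + 420 + 105 + 240 + 150 = £1015.

1015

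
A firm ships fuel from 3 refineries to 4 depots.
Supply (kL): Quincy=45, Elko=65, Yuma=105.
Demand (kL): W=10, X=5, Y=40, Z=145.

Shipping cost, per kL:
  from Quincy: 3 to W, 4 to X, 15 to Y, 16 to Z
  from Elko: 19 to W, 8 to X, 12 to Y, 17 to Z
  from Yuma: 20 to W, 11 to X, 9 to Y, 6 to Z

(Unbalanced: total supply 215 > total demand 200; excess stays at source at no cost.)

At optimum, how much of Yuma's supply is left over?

Minimum-cost shipments:
  Quincy->W: 10 × 3 = 30
  Quincy->X: 5 × 4 = 20
  Quincy->Z: 30 × 16 = 480
  Elko->Y: 40 × 12 = 480
  Elko->Z: 10 × 17 = 170
  Yuma->Z: 105 × 6 = 630
Total cost = 1810.
Yuma ships 105 of its 105, leaving 0.

0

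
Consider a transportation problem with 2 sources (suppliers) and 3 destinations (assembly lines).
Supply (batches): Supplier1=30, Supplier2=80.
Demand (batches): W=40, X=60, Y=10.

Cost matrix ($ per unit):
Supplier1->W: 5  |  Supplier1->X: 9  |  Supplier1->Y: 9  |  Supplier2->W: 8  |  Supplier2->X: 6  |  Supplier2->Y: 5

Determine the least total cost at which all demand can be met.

One minimum-cost allocation:
  Supplier1–W: 30 × $5 = $150
  Supplier2–W: 10 × $8 = $80
  Supplier2–X: 60 × $6 = $360
  Supplier2–Y: 10 × $5 = $50
Total = 150 + 80 + 360 + 50 = $640.
(Supply check: Supplier1 ships 30; Supplier2 ships 80.)

640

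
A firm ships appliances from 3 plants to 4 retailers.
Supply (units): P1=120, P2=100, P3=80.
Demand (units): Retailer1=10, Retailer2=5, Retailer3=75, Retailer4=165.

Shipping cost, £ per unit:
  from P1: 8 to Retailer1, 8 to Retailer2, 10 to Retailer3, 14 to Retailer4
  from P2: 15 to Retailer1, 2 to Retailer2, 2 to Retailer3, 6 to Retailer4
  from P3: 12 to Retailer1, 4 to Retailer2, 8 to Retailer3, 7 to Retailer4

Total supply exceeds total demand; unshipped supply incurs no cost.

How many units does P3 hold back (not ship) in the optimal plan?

0

An optimal plan:
  P1 to Retailer1: 10 × £8 = £80
  P1 to Retailer2: 5 × £8 = £40
  P1 to Retailer3: 60 × £10 = £600
  P2 to Retailer3: 15 × £2 = £30
  P2 to Retailer4: 85 × £6 = £510
  P3 to Retailer4: 80 × £7 = £560
Total cost = £1820.
P3 ships 80 of its 80, leaving 0.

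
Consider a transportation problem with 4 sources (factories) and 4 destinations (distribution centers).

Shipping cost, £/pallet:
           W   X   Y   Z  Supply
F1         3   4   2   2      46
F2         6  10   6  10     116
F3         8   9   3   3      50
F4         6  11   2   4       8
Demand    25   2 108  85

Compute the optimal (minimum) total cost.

An optimal shipping plan:
  F1->X: 2 × £4 = £8
  F1->Z: 44 × £2 = £88
  F2->W: 25 × £6 = £150
  F2->Y: 91 × £6 = £546
  F3->Y: 9 × £3 = £27
  F3->Z: 41 × £3 = £123
  F4->Y: 8 × £2 = £16
Total = 8 + 88 + 150 + 546 + 27 + 123 + 16 = £958.

958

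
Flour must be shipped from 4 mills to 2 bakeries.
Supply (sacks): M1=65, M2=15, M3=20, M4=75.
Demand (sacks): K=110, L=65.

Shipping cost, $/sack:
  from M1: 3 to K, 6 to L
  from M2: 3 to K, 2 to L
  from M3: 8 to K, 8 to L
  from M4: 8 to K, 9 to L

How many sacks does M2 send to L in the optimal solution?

15

Solving gives:
  M1–K: 65 × $3 = $195
  M2–L: 15 × $2 = $30
  M3–L: 20 × $8 = $160
  M4–K: 45 × $8 = $360
  M4–L: 30 × $9 = $270
Total cost = $1015.
So M2→L carries 15 sacks.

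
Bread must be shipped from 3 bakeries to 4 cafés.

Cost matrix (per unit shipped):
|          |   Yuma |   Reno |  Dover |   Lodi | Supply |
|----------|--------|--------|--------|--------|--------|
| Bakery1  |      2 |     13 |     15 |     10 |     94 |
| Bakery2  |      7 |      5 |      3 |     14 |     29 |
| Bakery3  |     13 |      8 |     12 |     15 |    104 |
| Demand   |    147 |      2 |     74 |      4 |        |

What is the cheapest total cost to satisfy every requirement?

1580

A cheapest plan:
  Bakery1->Yuma: 94 × 2 = 188
  Bakery2->Dover: 29 × 3 = 87
  Bakery3->Yuma: 53 × 13 = 689
  Bakery3->Reno: 2 × 8 = 16
  Bakery3->Dover: 45 × 12 = 540
  Bakery3->Lodi: 4 × 15 = 60
Total = 188 + 87 + 689 + 16 + 540 + 60 = 1580.
(Supply check: Bakery1 ships 94; Bakery2 ships 29; Bakery3 ships 104.)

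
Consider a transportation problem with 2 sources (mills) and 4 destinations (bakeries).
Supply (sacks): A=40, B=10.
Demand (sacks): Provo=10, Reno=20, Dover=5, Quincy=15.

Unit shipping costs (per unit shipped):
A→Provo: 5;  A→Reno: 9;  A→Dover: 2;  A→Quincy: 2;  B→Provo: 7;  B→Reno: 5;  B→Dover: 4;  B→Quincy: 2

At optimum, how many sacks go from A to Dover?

Solving gives:
  A–Provo: 10 × 5 = 50
  A–Reno: 10 × 9 = 90
  A–Dover: 5 × 2 = 10
  A–Quincy: 15 × 2 = 30
  B–Reno: 10 × 5 = 50
Total cost = 230.
So A→Dover carries 5 sacks.

5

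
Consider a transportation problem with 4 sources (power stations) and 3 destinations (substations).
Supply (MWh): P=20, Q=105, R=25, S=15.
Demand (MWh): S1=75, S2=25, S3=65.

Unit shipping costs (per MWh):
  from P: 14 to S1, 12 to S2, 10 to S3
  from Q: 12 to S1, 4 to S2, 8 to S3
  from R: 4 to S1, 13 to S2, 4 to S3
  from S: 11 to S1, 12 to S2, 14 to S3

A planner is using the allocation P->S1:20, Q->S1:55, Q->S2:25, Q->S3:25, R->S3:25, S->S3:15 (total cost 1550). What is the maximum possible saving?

Current plan cost = 20·14 + 55·12 + 25·4 + 25·8 + 25·4 + 15·14 = 1550.
Optimal plan:
  P–S3: 20 MWh
  Q–S1: 35 MWh
  Q–S2: 25 MWh
  Q–S3: 45 MWh
  R–S1: 25 MWh
  S–S1: 15 MWh
Optimal cost = 1345.
Saving = 1550 − 1345 = 205.

205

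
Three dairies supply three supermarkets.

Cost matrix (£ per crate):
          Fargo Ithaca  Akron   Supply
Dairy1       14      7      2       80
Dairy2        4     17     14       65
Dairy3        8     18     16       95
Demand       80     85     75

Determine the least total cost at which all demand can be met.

2005

One minimum-cost allocation:
  Dairy1 to Ithaca: 5 × £7 = £35
  Dairy1 to Akron: 75 × £2 = £150
  Dairy2 to Fargo: 65 × £4 = £260
  Dairy3 to Fargo: 15 × £8 = £120
  Dairy3 to Ithaca: 80 × £18 = £1440
Total = 35 + 150 + 260 + 120 + 1440 = £2005.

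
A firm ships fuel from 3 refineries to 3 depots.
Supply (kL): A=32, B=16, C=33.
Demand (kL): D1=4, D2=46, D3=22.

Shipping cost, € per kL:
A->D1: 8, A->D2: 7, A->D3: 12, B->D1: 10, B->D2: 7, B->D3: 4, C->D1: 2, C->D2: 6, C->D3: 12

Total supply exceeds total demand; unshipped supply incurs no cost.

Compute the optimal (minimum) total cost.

One minimum-cost allocation:
  A->D2: 17 kL
  A->D3: 6 kL
  B->D3: 16 kL
  C->D1: 4 kL
  C->D2: 29 kL
Total cost = €437.

437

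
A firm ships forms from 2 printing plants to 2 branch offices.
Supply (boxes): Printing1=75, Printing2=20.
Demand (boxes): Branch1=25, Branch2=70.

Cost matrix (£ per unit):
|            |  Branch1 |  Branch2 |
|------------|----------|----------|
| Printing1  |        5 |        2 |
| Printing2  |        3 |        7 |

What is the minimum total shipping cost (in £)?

225

Optimal allocation:
  Printing1->Branch1: 5 × £5 = £25
  Printing1->Branch2: 70 × £2 = £140
  Printing2->Branch1: 20 × £3 = £60
Total = 25 + 140 + 60 = £225.
(Supply check: Printing1 ships 75; Printing2 ships 20.)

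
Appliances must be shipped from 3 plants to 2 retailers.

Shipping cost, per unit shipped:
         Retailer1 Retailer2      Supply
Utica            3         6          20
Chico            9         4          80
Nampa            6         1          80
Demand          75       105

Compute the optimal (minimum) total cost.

735

A cheapest plan:
  Utica to Retailer1: 20 × 3 = 60
  Chico to Retailer1: 55 × 9 = 495
  Chico to Retailer2: 25 × 4 = 100
  Nampa to Retailer2: 80 × 1 = 80
Total = 60 + 495 + 100 + 80 = 735.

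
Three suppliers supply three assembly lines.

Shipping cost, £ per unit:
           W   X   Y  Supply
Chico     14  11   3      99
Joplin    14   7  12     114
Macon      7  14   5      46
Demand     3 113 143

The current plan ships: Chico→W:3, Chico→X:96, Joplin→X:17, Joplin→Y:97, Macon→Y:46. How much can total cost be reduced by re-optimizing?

Current plan cost = 3·14 + 96·11 + 17·7 + 97·12 + 46·5 = £2611.
Optimal plan:
  Chico–Y: 99 × £3 = £297
  Joplin–W: 1 × £14 = £14
  Joplin–X: 113 × £7 = £791
  Macon–W: 2 × £7 = £14
  Macon–Y: 44 × £5 = £220
Optimal cost = £1336.
Saving = 2611 − 1336 = £1275.

1275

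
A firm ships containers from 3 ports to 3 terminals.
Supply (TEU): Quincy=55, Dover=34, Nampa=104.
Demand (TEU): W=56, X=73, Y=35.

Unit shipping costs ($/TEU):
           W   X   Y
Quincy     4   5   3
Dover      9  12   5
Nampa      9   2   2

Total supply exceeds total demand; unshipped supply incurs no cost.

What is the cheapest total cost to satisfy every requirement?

457

Optimal allocation:
  Quincy–W: 55 TEU
  Dover–W: 1 TEU
  Dover–Y: 4 TEU
  Nampa–X: 73 TEU
  Nampa–Y: 31 TEU
Total cost = $457.
(Supply check: Quincy ships 55; Dover ships 5; Nampa ships 104.)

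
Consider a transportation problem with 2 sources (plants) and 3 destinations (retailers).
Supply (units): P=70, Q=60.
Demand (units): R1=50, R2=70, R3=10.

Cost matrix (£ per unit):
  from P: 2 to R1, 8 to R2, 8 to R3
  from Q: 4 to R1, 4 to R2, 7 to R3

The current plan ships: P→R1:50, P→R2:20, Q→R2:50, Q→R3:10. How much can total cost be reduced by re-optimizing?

Current plan cost = 50·2 + 20·8 + 50·4 + 10·7 = £530.
Optimal plan:
  P→R1: 50 × £2 = £100
  P→R2: 10 × £8 = £80
  P→R3: 10 × £8 = £80
  Q→R2: 60 × £4 = £240
Optimal cost = £500.
Saving = 530 − 500 = £30.

30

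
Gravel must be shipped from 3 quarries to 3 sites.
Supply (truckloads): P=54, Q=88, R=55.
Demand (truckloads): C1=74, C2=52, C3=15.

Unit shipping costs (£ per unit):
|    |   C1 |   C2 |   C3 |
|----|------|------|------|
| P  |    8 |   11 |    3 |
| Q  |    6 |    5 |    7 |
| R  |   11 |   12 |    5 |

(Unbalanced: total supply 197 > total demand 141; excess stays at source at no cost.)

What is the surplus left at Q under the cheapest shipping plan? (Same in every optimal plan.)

Minimum-cost shipments:
  P->C1: 38 truckloads
  P->C3: 15 truckloads
  Q->C1: 36 truckloads
  Q->C2: 52 truckloads
Total cost = £825.
Q ships 88 of its 88, leaving 0.

0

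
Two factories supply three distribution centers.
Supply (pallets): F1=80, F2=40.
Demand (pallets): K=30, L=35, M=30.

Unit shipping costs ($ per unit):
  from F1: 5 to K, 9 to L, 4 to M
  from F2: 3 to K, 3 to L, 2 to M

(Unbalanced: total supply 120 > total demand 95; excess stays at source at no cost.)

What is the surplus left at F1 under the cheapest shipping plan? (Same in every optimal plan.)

25

An optimal plan:
  F1 to K: 30 pallets
  F1 to M: 25 pallets
  F2 to L: 35 pallets
  F2 to M: 5 pallets
Total cost = $365.
F1 ships 55 of its 80, leaving 25.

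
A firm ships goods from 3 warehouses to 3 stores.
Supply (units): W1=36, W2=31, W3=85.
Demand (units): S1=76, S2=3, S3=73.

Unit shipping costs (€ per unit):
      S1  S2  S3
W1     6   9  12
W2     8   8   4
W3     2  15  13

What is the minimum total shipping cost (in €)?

An optimal shipping plan:
  W1->S2: 3 units
  W1->S3: 33 units
  W2->S3: 31 units
  W3->S1: 76 units
  W3->S3: 9 units
Total cost = €816.

816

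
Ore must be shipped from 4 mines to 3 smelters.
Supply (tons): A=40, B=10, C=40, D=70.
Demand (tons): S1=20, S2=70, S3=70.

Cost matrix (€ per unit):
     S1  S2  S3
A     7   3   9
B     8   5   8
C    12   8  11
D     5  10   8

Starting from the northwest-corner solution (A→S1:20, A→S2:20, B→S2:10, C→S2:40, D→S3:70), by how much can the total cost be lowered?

80

Current plan cost = 20·7 + 20·3 + 10·5 + 40·8 + 70·8 = €1130.
Optimal plan:
  A to S2: 40 × €3 = €120
  B to S3: 10 × €8 = €80
  C to S2: 30 × €8 = €240
  C to S3: 10 × €11 = €110
  D to S1: 20 × €5 = €100
  D to S3: 50 × €8 = €400
Optimal cost = €1050.
Saving = 1130 − 1050 = €80.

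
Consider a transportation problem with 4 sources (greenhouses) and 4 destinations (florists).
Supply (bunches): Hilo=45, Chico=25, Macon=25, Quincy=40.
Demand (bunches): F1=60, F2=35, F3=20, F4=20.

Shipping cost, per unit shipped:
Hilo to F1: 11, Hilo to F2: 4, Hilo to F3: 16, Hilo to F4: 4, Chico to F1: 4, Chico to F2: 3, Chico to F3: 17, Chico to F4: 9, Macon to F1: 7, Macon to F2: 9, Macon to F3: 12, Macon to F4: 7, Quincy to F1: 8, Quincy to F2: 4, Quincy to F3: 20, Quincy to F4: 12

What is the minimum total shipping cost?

A cheapest plan:
  Hilo to F2: 25 × 4 = 100
  Hilo to F4: 20 × 4 = 80
  Chico to F1: 25 × 4 = 100
  Macon to F1: 5 × 7 = 35
  Macon to F3: 20 × 12 = 240
  Quincy to F1: 30 × 8 = 240
  Quincy to F2: 10 × 4 = 40
Total = 100 + 80 + 100 + 35 + 240 + 240 + 40 = 835.

835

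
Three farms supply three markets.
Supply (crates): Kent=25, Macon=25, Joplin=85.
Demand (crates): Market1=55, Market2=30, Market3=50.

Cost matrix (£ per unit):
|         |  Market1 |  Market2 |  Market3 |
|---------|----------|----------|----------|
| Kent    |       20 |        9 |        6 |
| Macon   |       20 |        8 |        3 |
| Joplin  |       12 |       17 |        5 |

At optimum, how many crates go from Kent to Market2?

25

Optimal shipments:
  Kent->Market2: 25 × £9 = £225
  Macon->Market2: 5 × £8 = £40
  Macon->Market3: 20 × £3 = £60
  Joplin->Market1: 55 × £12 = £660
  Joplin->Market3: 30 × £5 = £150
Total cost = £1135.
So Kent→Market2 carries 25 crates.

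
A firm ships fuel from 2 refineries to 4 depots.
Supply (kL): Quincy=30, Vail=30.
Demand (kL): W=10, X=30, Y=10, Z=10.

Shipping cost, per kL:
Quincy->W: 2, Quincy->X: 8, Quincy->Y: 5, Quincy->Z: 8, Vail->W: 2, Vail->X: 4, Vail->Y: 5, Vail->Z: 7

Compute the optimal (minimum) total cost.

270

Optimal allocation:
  Quincy–W: 10 × 2 = 20
  Quincy–Y: 10 × 5 = 50
  Quincy–Z: 10 × 8 = 80
  Vail–X: 30 × 4 = 120
Total = 20 + 50 + 80 + 120 = 270.
(Supply check: Quincy ships 30; Vail ships 30.)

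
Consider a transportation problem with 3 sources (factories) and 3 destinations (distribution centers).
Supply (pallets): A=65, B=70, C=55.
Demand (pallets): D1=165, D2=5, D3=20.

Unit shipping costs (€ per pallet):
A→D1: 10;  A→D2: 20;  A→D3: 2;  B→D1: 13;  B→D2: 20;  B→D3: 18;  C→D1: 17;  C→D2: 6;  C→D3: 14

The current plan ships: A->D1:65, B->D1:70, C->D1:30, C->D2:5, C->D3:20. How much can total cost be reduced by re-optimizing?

Current plan cost = 65·10 + 70·13 + 30·17 + 5·6 + 20·14 = €2380.
Optimal plan:
  A to D1: 45 × €10 = €450
  A to D3: 20 × €2 = €40
  B to D1: 70 × €13 = €910
  C to D1: 50 × €17 = €850
  C to D2: 5 × €6 = €30
Optimal cost = €2280.
Saving = 2380 − 2280 = €100.

100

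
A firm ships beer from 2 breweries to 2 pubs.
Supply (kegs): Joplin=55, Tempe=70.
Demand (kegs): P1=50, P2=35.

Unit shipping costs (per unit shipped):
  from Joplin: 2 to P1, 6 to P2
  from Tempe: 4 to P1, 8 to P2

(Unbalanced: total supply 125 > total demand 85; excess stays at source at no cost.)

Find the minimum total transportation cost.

One minimum-cost allocation:
  Joplin->P1: 50 × 2 = 100
  Joplin->P2: 5 × 6 = 30
  Tempe->P2: 30 × 8 = 240
Total = 100 + 30 + 240 = 370.

370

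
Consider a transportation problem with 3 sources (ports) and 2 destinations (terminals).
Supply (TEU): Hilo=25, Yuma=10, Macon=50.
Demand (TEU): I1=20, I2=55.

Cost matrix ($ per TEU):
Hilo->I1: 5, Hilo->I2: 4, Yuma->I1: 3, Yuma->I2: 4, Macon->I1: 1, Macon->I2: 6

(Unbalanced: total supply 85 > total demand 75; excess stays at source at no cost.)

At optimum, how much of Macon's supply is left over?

10

An optimal plan:
  Hilo to I2: 25 × $4 = $100
  Yuma to I2: 10 × $4 = $40
  Macon to I1: 20 × $1 = $20
  Macon to I2: 20 × $6 = $120
Total cost = $280.
Macon ships 40 of its 50, leaving 10.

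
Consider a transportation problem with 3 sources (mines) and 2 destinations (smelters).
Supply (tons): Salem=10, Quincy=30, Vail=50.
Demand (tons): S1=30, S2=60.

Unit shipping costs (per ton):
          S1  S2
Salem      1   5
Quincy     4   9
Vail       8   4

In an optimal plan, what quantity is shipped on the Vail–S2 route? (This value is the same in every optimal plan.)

Optimal shipments:
  Salem->S2: 10 × 5 = 50
  Quincy->S1: 30 × 4 = 120
  Vail->S2: 50 × 4 = 200
Total cost = 370.
So Vail→S2 carries 50 tons.

50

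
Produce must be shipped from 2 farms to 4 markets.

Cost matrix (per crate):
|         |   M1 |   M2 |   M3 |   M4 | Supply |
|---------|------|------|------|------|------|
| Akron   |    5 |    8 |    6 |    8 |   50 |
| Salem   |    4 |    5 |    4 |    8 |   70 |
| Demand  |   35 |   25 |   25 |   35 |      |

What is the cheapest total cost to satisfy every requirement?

A cheapest plan:
  Akron–M1: 15 × 5 = 75
  Akron–M4: 35 × 8 = 280
  Salem–M1: 20 × 4 = 80
  Salem–M2: 25 × 5 = 125
  Salem–M3: 25 × 4 = 100
Total = 75 + 280 + 80 + 125 + 100 = 660.
(Supply check: Akron ships 50; Salem ships 70.)

660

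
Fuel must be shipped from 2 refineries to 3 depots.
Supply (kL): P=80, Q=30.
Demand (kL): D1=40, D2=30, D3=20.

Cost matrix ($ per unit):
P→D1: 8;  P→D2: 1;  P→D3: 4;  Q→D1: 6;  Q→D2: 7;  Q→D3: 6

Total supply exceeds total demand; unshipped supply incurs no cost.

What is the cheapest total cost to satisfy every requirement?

370

Optimal allocation:
  P–D1: 10 × $8 = $80
  P–D2: 30 × $1 = $30
  P–D3: 20 × $4 = $80
  Q–D1: 30 × $6 = $180
Total = 80 + 30 + 80 + 180 = $370.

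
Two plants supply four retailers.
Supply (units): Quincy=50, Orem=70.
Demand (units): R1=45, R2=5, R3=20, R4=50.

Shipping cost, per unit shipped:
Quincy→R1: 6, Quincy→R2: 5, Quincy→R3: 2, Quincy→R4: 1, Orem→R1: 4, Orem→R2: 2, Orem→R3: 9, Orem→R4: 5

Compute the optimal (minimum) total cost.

360

A cheapest plan:
  Quincy to R3: 20 × 2 = 40
  Quincy to R4: 30 × 1 = 30
  Orem to R1: 45 × 4 = 180
  Orem to R2: 5 × 2 = 10
  Orem to R4: 20 × 5 = 100
Total = 40 + 30 + 180 + 10 + 100 = 360.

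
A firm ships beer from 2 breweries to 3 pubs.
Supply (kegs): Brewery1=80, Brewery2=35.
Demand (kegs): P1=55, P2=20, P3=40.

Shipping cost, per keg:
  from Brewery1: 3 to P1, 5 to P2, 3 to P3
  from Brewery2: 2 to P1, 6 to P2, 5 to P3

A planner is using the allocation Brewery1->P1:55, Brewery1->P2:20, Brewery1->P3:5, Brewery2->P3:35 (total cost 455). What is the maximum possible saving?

Current plan cost = 55·3 + 20·5 + 5·3 + 35·5 = 455.
Optimal plan:
  Brewery1–P1: 20 × 3 = 60
  Brewery1–P2: 20 × 5 = 100
  Brewery1–P3: 40 × 3 = 120
  Brewery2–P1: 35 × 2 = 70
Optimal cost = 350.
Saving = 455 − 350 = 105.

105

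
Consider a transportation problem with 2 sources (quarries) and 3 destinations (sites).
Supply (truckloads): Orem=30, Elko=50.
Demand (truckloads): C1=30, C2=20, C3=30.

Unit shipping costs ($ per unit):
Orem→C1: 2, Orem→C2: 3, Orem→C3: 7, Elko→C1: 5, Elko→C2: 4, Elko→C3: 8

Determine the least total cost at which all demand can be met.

380

Optimal allocation:
  Orem→C1: 30 × $2 = $60
  Elko→C2: 20 × $4 = $80
  Elko→C3: 30 × $8 = $240
Total = 60 + 80 + 240 = $380.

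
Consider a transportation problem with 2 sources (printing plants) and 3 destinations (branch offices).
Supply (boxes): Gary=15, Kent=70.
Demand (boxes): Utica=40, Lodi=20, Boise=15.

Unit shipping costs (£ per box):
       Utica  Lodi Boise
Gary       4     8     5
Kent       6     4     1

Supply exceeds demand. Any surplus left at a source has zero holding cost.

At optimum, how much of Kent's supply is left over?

10

Minimum-cost shipments:
  Gary→Utica: 15 boxes
  Kent→Utica: 25 boxes
  Kent→Lodi: 20 boxes
  Kent→Boise: 15 boxes
Total cost = £305.
Kent ships 60 of its 70, leaving 10.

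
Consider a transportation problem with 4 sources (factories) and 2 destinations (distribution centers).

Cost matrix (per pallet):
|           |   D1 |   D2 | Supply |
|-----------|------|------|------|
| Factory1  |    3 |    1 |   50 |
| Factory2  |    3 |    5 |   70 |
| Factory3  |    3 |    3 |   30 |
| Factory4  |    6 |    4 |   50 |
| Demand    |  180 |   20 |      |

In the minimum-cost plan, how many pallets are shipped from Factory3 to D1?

Solving gives:
  Factory1→D1: 30 × 3 = 90
  Factory1→D2: 20 × 1 = 20
  Factory2→D1: 70 × 3 = 210
  Factory3→D1: 30 × 3 = 90
  Factory4→D1: 50 × 6 = 300
Total cost = 710.
So Factory3→D1 carries 30 pallets.

30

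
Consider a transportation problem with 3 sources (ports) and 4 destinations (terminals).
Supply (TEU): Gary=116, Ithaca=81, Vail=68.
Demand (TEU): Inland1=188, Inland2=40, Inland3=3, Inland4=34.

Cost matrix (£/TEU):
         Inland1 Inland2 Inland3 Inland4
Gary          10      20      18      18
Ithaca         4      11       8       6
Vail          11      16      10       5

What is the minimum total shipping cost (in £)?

2243

A cheapest plan:
  Gary–Inland1: 116 × £10 = £1160
  Ithaca–Inland1: 72 × £4 = £288
  Ithaca–Inland2: 9 × £11 = £99
  Vail–Inland2: 31 × £16 = £496
  Vail–Inland3: 3 × £10 = £30
  Vail–Inland4: 34 × £5 = £170
Total = 1160 + 288 + 99 + 496 + 30 + 170 = £2243.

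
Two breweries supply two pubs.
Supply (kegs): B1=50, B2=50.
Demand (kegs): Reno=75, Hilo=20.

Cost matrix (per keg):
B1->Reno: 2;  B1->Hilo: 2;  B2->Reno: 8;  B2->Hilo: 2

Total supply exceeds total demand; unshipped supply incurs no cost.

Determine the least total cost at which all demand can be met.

340

One minimum-cost allocation:
  B1→Reno: 50 kegs
  B2→Reno: 25 kegs
  B2→Hilo: 20 kegs
Total cost = 340.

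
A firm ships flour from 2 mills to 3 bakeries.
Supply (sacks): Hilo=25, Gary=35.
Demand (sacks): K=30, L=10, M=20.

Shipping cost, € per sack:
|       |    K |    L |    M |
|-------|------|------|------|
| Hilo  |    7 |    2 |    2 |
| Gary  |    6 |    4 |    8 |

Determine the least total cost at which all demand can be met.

250

One minimum-cost allocation:
  Hilo to L: 5 × €2 = €10
  Hilo to M: 20 × €2 = €40
  Gary to K: 30 × €6 = €180
  Gary to L: 5 × €4 = €20
Total = 10 + 40 + 180 + 20 = €250.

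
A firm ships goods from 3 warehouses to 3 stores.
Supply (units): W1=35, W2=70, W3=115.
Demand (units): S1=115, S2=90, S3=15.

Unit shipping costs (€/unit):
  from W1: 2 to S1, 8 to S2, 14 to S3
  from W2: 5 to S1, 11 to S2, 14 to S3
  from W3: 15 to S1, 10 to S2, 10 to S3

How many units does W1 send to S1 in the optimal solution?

Solving gives:
  W1->S1: 35 × €2 = €70
  W2->S1: 70 × €5 = €350
  W3->S1: 10 × €15 = €150
  W3->S2: 90 × €10 = €900
  W3->S3: 15 × €10 = €150
Total cost = €1620.
So W1→S1 carries 35 units.

35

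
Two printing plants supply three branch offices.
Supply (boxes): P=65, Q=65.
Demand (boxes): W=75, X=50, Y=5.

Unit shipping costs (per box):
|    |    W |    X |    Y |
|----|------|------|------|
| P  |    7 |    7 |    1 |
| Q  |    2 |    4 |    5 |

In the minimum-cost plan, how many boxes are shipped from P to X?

50

Optimal shipments:
  P->W: 10 × 7 = 70
  P->X: 50 × 7 = 350
  P->Y: 5 × 1 = 5
  Q->W: 65 × 2 = 130
Total cost = 555.
So P→X carries 50 boxes.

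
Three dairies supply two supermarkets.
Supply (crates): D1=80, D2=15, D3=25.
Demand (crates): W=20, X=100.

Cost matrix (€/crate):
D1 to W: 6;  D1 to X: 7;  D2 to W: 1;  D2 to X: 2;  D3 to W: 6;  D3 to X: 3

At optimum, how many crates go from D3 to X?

Solving gives:
  D1->W: 20 × €6 = €120
  D1->X: 60 × €7 = €420
  D2->X: 15 × €2 = €30
  D3->X: 25 × €3 = €75
Total cost = €645.
So D3→X carries 25 crates.

25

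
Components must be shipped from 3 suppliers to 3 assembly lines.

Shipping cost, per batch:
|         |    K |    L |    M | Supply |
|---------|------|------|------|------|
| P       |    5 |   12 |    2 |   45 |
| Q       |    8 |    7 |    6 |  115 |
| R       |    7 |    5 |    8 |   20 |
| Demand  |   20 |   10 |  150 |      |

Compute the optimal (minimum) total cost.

One minimum-cost allocation:
  P→M: 45 × 2 = 90
  Q→K: 10 × 8 = 80
  Q→M: 105 × 6 = 630
  R→K: 10 × 7 = 70
  R→L: 10 × 5 = 50
Total = 90 + 80 + 630 + 70 + 50 = 920.
(Supply check: P ships 45; Q ships 115; R ships 20.)

920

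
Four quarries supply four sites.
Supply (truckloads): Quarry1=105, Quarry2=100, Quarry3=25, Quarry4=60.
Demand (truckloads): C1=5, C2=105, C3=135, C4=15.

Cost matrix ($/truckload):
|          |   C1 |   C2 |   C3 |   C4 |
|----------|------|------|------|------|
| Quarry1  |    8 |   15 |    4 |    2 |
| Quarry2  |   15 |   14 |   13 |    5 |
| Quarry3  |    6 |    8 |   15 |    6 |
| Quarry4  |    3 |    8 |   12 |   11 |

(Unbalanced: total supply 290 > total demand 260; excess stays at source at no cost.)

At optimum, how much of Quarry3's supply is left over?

0

Minimum-cost shipments:
  Quarry1→C3: 105 × $4 = $420
  Quarry2→C2: 25 × $14 = $350
  Quarry2→C3: 30 × $13 = $390
  Quarry2→C4: 15 × $5 = $75
  Quarry3→C2: 25 × $8 = $200
  Quarry4→C1: 5 × $3 = $15
  Quarry4→C2: 55 × $8 = $440
Total cost = $1890.
Quarry3 ships 25 of its 25, leaving 0.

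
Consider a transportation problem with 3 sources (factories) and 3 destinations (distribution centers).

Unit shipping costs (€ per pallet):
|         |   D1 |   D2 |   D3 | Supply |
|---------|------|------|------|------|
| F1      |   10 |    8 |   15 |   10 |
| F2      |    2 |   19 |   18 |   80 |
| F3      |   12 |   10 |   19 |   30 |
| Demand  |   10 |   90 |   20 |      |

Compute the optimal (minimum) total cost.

1710

An optimal shipping plan:
  F1→D2: 10 × €8 = €80
  F2→D1: 10 × €2 = €20
  F2→D2: 50 × €19 = €950
  F2→D3: 20 × €18 = €360
  F3→D2: 30 × €10 = €300
Total = 80 + 20 + 950 + 360 + 300 = €1710.
(Supply check: F1 ships 10; F2 ships 80; F3 ships 30.)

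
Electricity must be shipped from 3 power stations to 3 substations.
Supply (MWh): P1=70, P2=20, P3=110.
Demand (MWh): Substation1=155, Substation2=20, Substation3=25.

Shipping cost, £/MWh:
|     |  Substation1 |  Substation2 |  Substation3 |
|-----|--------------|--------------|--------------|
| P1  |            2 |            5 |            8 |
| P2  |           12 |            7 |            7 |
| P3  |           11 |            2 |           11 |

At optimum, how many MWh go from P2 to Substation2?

The minimum-cost plan:
  P1→Substation1: 70 × £2 = £140
  P2→Substation3: 20 × £7 = £140
  P3→Substation1: 85 × £11 = £935
  P3→Substation2: 20 × £2 = £40
  P3→Substation3: 5 × £11 = £55
Total cost = £1310.
The route P2→Substation2 is not used.

0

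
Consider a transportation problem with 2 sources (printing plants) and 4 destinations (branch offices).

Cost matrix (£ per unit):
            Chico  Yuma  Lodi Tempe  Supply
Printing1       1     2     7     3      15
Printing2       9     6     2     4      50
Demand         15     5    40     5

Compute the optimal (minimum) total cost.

145

One minimum-cost allocation:
  Printing1→Chico: 15 × £1 = £15
  Printing2→Yuma: 5 × £6 = £30
  Printing2→Lodi: 40 × £2 = £80
  Printing2→Tempe: 5 × £4 = £20
Total = 15 + 30 + 80 + 20 = £145.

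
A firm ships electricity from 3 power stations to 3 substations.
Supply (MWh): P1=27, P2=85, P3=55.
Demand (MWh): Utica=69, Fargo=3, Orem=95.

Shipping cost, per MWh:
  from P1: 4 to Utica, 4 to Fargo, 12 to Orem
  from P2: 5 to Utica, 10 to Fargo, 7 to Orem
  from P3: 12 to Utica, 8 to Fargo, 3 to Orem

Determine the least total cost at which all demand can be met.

778

One minimum-cost allocation:
  P1->Utica: 24 × 4 = 96
  P1->Fargo: 3 × 4 = 12
  P2->Utica: 45 × 5 = 225
  P2->Orem: 40 × 7 = 280
  P3->Orem: 55 × 3 = 165
Total = 96 + 12 + 225 + 280 + 165 = 778.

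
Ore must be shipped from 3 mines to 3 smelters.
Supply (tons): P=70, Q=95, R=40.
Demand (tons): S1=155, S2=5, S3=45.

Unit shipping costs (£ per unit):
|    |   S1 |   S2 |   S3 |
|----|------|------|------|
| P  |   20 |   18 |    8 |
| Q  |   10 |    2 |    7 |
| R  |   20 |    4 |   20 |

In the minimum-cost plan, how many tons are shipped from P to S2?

Optimal shipments:
  P→S1: 25 × £20 = £500
  P→S3: 45 × £8 = £360
  Q→S1: 95 × £10 = £950
  R→S1: 35 × £20 = £700
  R→S2: 5 × £4 = £20
Total cost = £2530.
The route P→S2 is not used.

0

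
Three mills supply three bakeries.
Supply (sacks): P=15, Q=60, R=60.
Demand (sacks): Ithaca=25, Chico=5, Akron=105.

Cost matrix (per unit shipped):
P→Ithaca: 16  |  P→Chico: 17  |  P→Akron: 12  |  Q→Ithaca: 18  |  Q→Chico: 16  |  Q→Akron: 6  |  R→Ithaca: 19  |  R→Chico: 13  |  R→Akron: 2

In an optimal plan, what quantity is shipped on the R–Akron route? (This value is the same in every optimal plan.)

Solving gives:
  P→Ithaca: 15 sacks
  Q→Ithaca: 10 sacks
  Q→Chico: 5 sacks
  Q→Akron: 45 sacks
  R→Akron: 60 sacks
Total cost = 890.
So R→Akron carries 60 sacks.

60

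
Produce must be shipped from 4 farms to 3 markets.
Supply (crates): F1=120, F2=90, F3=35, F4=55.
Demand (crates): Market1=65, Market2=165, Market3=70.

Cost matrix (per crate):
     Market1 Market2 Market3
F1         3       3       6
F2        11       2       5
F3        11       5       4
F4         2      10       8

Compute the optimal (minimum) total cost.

A cheapest plan:
  F1 to Market1: 10 crates
  F1 to Market2: 110 crates
  F2 to Market2: 55 crates
  F2 to Market3: 35 crates
  F3 to Market3: 35 crates
  F4 to Market1: 55 crates
Total cost = 895.

895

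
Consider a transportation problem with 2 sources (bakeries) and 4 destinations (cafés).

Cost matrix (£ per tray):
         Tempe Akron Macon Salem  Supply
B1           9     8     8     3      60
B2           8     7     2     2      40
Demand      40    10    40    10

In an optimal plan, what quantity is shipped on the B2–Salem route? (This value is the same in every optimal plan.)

Solving gives:
  B1–Tempe: 40 trays
  B1–Akron: 10 trays
  B1–Salem: 10 trays
  B2–Macon: 40 trays
Total cost = £550.
The route B2→Salem is not used.

0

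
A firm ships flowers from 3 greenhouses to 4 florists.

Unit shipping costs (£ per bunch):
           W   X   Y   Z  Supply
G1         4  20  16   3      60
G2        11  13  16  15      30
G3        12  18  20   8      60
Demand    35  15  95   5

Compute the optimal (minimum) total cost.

2110

One minimum-cost allocation:
  G1 to W: 35 bunches
  G1 to Y: 20 bunches
  G1 to Z: 5 bunches
  G2 to X: 15 bunches
  G2 to Y: 15 bunches
  G3 to Y: 60 bunches
Total cost = £2110.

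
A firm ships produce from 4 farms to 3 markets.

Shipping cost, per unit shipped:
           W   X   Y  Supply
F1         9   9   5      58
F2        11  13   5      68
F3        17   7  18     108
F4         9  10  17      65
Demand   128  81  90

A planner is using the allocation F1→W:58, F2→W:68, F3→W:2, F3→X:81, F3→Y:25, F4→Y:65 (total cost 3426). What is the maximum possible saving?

Current plan cost = 58·9 + 68·11 + 2·17 + 81·7 + 25·18 + 65·17 = 3426.
Optimal plan:
  F1 to W: 36 crates
  F1 to Y: 22 crates
  F2 to Y: 68 crates
  F3 to W: 27 crates
  F3 to X: 81 crates
  F4 to W: 65 crates
Optimal cost = 2385.
Saving = 3426 − 2385 = 1041.

1041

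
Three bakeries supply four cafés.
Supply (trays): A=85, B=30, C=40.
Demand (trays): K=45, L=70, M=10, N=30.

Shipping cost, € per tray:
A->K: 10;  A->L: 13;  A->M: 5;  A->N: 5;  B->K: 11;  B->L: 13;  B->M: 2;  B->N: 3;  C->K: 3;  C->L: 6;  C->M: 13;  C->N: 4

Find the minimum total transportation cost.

1210

An optimal shipping plan:
  A to K: 5 × €10 = €50
  A to L: 70 × €13 = €910
  A to N: 10 × €5 = €50
  B to M: 10 × €2 = €20
  B to N: 20 × €3 = €60
  C to K: 40 × €3 = €120
Total = 50 + 910 + 50 + 20 + 60 + 120 = €1210.
(Supply check: A ships 85; B ships 30; C ships 40.)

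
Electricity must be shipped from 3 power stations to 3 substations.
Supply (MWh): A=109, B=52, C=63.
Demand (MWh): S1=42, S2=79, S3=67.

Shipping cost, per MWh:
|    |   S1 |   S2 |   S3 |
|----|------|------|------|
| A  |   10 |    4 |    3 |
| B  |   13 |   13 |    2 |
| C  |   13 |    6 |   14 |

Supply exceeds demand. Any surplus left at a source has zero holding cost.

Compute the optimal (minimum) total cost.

939

Optimal allocation:
  A to S1: 42 × 10 = 420
  A to S2: 52 × 4 = 208
  A to S3: 15 × 3 = 45
  B to S3: 52 × 2 = 104
  C to S2: 27 × 6 = 162
Total = 420 + 208 + 45 + 104 + 162 = 939.
(Supply check: A ships 109; B ships 52; C ships 27.)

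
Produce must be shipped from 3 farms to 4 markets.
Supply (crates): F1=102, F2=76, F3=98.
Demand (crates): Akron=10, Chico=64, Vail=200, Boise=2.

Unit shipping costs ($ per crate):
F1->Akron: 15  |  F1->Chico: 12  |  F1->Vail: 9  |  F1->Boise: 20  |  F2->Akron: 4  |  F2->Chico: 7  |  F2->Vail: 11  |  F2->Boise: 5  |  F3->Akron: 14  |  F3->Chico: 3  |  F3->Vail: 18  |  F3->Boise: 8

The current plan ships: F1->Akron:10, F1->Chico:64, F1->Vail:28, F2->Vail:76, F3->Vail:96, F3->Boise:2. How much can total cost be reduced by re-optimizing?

Current plan cost = 10·15 + 64·12 + 28·9 + 76·11 + 96·18 + 2·8 = $3750.
Optimal plan:
  F1 to Vail: 102 × $9 = $918
  F2 to Akron: 10 × $4 = $40
  F2 to Vail: 66 × $11 = $726
  F3 to Chico: 64 × $3 = $192
  F3 to Vail: 32 × $18 = $576
  F3 to Boise: 2 × $8 = $16
Optimal cost = $2468.
Saving = 3750 − 2468 = $1282.

1282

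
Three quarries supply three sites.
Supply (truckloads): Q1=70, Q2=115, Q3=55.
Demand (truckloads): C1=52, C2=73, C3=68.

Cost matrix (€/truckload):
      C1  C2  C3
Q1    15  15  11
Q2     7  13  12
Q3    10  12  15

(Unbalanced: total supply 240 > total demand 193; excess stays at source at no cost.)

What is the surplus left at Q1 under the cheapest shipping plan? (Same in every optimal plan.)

2

Minimum-cost shipments:
  Q1 to C3: 68 × €11 = €748
  Q2 to C1: 52 × €7 = €364
  Q2 to C2: 18 × €13 = €234
  Q3 to C2: 55 × €12 = €660
Total cost = €2006.
Q1 ships 68 of its 70, leaving 2.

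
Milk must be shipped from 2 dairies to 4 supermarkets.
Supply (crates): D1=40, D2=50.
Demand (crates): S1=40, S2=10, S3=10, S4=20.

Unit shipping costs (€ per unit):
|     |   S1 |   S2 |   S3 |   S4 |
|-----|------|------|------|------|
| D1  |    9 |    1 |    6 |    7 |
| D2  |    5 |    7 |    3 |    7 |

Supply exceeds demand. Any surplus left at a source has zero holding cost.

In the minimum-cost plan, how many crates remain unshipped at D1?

10

An optimal plan:
  D1 to S2: 10 × €1 = €10
  D1 to S4: 20 × €7 = €140
  D2 to S1: 40 × €5 = €200
  D2 to S3: 10 × €3 = €30
Total cost = €380.
D1 ships 30 of its 40, leaving 10.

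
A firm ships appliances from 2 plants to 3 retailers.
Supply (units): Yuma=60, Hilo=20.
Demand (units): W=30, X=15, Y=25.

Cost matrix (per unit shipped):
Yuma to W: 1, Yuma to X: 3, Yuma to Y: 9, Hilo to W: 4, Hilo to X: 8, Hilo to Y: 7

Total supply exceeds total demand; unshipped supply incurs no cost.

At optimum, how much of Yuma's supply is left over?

10

Minimum-cost shipments:
  Yuma to W: 30 × 1 = 30
  Yuma to X: 15 × 3 = 45
  Yuma to Y: 5 × 9 = 45
  Hilo to Y: 20 × 7 = 140
Total cost = 260.
Yuma ships 50 of its 60, leaving 10.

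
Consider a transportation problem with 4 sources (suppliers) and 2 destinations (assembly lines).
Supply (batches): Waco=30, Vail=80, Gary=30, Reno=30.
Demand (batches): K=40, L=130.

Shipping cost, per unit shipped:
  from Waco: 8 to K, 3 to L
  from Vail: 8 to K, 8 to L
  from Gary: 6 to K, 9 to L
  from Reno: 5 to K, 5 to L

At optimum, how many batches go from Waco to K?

The minimum-cost plan:
  Waco–L: 30 × 3 = 90
  Vail–K: 10 × 8 = 80
  Vail–L: 70 × 8 = 560
  Gary–K: 30 × 6 = 180
  Reno–L: 30 × 5 = 150
Total cost = 1060.
The route Waco→K is not used.

0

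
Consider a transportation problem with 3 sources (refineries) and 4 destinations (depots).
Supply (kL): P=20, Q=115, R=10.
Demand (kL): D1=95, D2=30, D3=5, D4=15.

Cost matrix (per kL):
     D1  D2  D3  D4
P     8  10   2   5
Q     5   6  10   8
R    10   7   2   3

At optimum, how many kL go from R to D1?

0

Solving gives:
  P–D3: 5 kL
  P–D4: 15 kL
  Q–D1: 95 kL
  Q–D2: 20 kL
  R–D2: 10 kL
Total cost = 750.
The route R→D1 is not used.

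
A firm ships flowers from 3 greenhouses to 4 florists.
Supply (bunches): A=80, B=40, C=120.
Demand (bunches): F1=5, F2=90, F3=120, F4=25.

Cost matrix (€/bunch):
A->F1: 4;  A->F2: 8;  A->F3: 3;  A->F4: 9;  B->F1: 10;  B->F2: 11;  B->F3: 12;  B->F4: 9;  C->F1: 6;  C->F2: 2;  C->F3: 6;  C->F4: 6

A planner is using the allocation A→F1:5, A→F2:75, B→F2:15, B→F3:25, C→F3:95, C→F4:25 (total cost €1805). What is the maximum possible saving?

Current plan cost = 5·4 + 75·8 + 15·11 + 25·12 + 95·6 + 25·6 = €1805.
Optimal plan:
  A–F3: 80 bunches
  B–F1: 5 bunches
  B–F3: 10 bunches
  B–F4: 25 bunches
  C–F2: 90 bunches
  C–F3: 30 bunches
Optimal cost = €995.
Saving = 1805 − 995 = €810.

810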